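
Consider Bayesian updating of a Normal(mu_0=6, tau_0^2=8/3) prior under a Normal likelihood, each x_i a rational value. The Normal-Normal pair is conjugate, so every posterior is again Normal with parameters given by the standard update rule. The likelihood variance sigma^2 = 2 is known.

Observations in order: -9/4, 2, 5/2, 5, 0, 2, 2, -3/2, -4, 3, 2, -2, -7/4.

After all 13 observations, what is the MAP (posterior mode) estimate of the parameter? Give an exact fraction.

46/55

obs 1: x=-9/4 → posterior Normal(9/7, 8/7)
obs 2: x=2 → posterior Normal(17/11, 8/11)
obs 3: x=5/2 → posterior Normal(9/5, 8/15)
obs 4: x=5 → posterior Normal(47/19, 8/19)
obs 5: x=0 → posterior Normal(47/23, 8/23)
obs 6: x=2 → posterior Normal(55/27, 8/27)
obs 7: x=2 → posterior Normal(63/31, 8/31)
obs 8: x=-3/2 → posterior Normal(57/35, 8/35)
obs 9: x=-4 → posterior Normal(41/39, 8/39)
obs 10: x=3 → posterior Normal(53/43, 8/43)
obs 11: x=2 → posterior Normal(61/47, 8/47)
obs 12: x=-2 → posterior Normal(53/51, 8/51)
obs 13: x=-7/4 → posterior Normal(46/55, 8/55)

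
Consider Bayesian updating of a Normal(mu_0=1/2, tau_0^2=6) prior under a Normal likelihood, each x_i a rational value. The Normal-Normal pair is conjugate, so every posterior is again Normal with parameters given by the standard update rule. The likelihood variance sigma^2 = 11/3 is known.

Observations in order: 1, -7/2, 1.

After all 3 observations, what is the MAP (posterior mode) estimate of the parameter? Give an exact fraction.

-43/130

obs 1: x=1 → posterior Normal(47/58, 66/29)
obs 2: x=-7/2 → posterior Normal(-79/94, 66/47)
obs 3: x=1 → posterior Normal(-43/130, 66/65)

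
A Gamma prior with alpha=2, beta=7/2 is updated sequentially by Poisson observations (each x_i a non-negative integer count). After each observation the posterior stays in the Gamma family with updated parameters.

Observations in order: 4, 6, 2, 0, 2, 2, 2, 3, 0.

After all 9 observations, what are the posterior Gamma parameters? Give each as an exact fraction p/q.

alpha=23, beta=25/2

obs 1: x=4 → posterior Gamma(6, 9/2)
obs 2: x=6 → posterior Gamma(12, 11/2)
obs 3: x=2 → posterior Gamma(14, 13/2)
obs 4: x=0 → posterior Gamma(14, 15/2)
obs 5: x=2 → posterior Gamma(16, 17/2)
obs 6: x=2 → posterior Gamma(18, 19/2)
obs 7: x=2 → posterior Gamma(20, 21/2)
obs 8: x=3 → posterior Gamma(23, 23/2)
obs 9: x=0 → posterior Gamma(23, 25/2)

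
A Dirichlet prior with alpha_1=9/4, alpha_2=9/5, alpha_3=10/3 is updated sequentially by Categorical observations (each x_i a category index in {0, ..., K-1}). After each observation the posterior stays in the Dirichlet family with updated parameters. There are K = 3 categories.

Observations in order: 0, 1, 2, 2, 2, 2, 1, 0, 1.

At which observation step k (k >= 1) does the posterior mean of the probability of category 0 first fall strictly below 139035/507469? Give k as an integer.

obs 1: x=0 → posterior Dirichlet(13/4, 9/5, 10/3)
obs 2: x=1 → posterior Dirichlet(13/4, 14/5, 10/3)
obs 3: x=2 → posterior Dirichlet(13/4, 14/5, 13/3)
obs 4: x=2 → posterior Dirichlet(13/4, 14/5, 16/3)
obs 5: x=2 → posterior Dirichlet(13/4, 14/5, 19/3)
obs 6: x=2 → posterior Dirichlet(13/4, 14/5, 22/3)
obs 7: x=1 → posterior Dirichlet(13/4, 19/5, 22/3)
obs 8: x=0 → posterior Dirichlet(17/4, 19/5, 22/3)
obs 9: x=1 → posterior Dirichlet(17/4, 24/5, 22/3)

k = 5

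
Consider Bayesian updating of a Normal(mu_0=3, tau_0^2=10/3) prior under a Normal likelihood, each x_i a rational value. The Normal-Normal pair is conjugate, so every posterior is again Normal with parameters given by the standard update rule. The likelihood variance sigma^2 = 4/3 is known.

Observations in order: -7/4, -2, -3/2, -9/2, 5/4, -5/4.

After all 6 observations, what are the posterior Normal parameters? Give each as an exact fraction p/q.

obs 1: x=-7/4 → posterior Normal(-11/28, 20/21)
obs 2: x=-2 → posterior Normal(-17/16, 5/9)
obs 3: x=-3/2 → posterior Normal(-81/68, 20/51)
obs 4: x=-9/2 → posterior Normal(-171/88, 10/33)
obs 5: x=5/4 → posterior Normal(-73/54, 20/81)
obs 6: x=-5/4 → posterior Normal(-171/128, 5/24)

mu_0=-171/128, tau_0^2=5/24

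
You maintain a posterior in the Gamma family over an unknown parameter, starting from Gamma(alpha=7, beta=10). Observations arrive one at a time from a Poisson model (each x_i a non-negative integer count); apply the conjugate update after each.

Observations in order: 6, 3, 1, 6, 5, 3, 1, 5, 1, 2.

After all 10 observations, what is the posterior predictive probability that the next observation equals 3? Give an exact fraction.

18031990695526400000000000000000000000000000000000000000/102407469202237215784024537354699389980429239518847755723

obs 1: x=6 → posterior Gamma(13, 11)
obs 2: x=3 → posterior Gamma(16, 12)
obs 3: x=1 → posterior Gamma(17, 13)
obs 4: x=6 → posterior Gamma(23, 14)
obs 5: x=5 → posterior Gamma(28, 15)
obs 6: x=3 → posterior Gamma(31, 16)
obs 7: x=1 → posterior Gamma(32, 17)
obs 8: x=5 → posterior Gamma(37, 18)
obs 9: x=1 → posterior Gamma(38, 19)
obs 10: x=2 → posterior Gamma(40, 20)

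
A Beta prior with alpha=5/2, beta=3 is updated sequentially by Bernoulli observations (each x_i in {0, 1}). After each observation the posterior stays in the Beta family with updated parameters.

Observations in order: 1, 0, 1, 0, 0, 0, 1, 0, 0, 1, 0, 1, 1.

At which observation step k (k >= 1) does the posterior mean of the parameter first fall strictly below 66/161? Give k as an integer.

k = 6

obs 1: x=1 → posterior Beta(7/2, 3)
obs 2: x=0 → posterior Beta(7/2, 4)
obs 3: x=1 → posterior Beta(9/2, 4)
obs 4: x=0 → posterior Beta(9/2, 5)
obs 5: x=0 → posterior Beta(9/2, 6)
obs 6: x=0 → posterior Beta(9/2, 7)
obs 7: x=1 → posterior Beta(11/2, 7)
obs 8: x=0 → posterior Beta(11/2, 8)
obs 9: x=0 → posterior Beta(11/2, 9)
obs 10: x=1 → posterior Beta(13/2, 9)
obs 11: x=0 → posterior Beta(13/2, 10)
obs 12: x=1 → posterior Beta(15/2, 10)
obs 13: x=1 → posterior Beta(17/2, 10)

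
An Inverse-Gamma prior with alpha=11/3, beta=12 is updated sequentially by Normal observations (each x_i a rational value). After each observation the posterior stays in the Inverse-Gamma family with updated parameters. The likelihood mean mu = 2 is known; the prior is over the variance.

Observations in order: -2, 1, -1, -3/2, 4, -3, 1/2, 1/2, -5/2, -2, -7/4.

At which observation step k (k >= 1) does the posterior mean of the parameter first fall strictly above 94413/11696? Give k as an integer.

obs 1: x=-2 → posterior Inverse-Gamma(25/6, 20)
obs 2: x=1 → posterior Inverse-Gamma(14/3, 41/2)
obs 3: x=-1 → posterior Inverse-Gamma(31/6, 25)
obs 4: x=-3/2 → posterior Inverse-Gamma(17/3, 249/8)
obs 5: x=4 → posterior Inverse-Gamma(37/6, 265/8)
obs 6: x=-3 → posterior Inverse-Gamma(20/3, 365/8)
obs 7: x=1/2 → posterior Inverse-Gamma(43/6, 187/4)
obs 8: x=1/2 → posterior Inverse-Gamma(23/3, 383/8)
obs 9: x=-5/2 → posterior Inverse-Gamma(49/6, 58)
obs 10: x=-2 → posterior Inverse-Gamma(26/3, 66)
obs 11: x=-7/4 → posterior Inverse-Gamma(55/6, 2337/32)

k = 9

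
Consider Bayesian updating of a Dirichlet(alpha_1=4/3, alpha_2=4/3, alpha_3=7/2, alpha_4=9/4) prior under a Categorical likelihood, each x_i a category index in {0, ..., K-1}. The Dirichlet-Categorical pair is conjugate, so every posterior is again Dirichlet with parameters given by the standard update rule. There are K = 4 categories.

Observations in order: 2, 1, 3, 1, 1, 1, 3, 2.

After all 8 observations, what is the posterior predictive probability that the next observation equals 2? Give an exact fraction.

obs 1: x=2 → posterior Dirichlet(4/3, 4/3, 9/2, 9/4)
obs 2: x=1 → posterior Dirichlet(4/3, 7/3, 9/2, 9/4)
obs 3: x=3 → posterior Dirichlet(4/3, 7/3, 9/2, 13/4)
obs 4: x=1 → posterior Dirichlet(4/3, 10/3, 9/2, 13/4)
obs 5: x=1 → posterior Dirichlet(4/3, 13/3, 9/2, 13/4)
obs 6: x=1 → posterior Dirichlet(4/3, 16/3, 9/2, 13/4)
obs 7: x=3 → posterior Dirichlet(4/3, 16/3, 9/2, 17/4)
obs 8: x=2 → posterior Dirichlet(4/3, 16/3, 11/2, 17/4)

66/197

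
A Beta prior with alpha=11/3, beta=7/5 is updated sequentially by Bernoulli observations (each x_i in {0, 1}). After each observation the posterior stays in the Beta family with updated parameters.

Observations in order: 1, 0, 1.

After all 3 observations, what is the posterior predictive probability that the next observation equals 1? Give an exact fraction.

85/121

obs 1: x=1 → posterior Beta(14/3, 7/5)
obs 2: x=0 → posterior Beta(14/3, 12/5)
obs 3: x=1 → posterior Beta(17/3, 12/5)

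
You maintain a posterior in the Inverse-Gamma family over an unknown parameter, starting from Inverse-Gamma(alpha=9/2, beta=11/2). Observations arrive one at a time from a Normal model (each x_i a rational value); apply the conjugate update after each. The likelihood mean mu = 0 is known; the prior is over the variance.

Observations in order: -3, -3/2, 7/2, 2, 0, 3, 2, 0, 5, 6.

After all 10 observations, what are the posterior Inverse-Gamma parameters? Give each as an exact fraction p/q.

obs 1: x=-3 → posterior Inverse-Gamma(5, 10)
obs 2: x=-3/2 → posterior Inverse-Gamma(11/2, 89/8)
obs 3: x=7/2 → posterior Inverse-Gamma(6, 69/4)
obs 4: x=2 → posterior Inverse-Gamma(13/2, 77/4)
obs 5: x=0 → posterior Inverse-Gamma(7, 77/4)
obs 6: x=3 → posterior Inverse-Gamma(15/2, 95/4)
obs 7: x=2 → posterior Inverse-Gamma(8, 103/4)
obs 8: x=0 → posterior Inverse-Gamma(17/2, 103/4)
obs 9: x=5 → posterior Inverse-Gamma(9, 153/4)
obs 10: x=6 → posterior Inverse-Gamma(19/2, 225/4)

alpha=19/2, beta=225/4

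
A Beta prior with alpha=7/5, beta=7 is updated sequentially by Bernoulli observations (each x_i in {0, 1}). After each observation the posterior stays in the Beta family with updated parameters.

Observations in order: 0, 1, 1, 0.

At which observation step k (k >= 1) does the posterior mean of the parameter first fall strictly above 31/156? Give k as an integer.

k = 2

obs 1: x=0 → posterior Beta(7/5, 8)
obs 2: x=1 → posterior Beta(12/5, 8)
obs 3: x=1 → posterior Beta(17/5, 8)
obs 4: x=0 → posterior Beta(17/5, 9)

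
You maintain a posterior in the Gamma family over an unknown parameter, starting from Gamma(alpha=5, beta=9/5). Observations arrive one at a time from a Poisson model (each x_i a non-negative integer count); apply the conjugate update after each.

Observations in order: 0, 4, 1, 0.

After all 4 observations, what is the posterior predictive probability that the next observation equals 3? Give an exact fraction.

2892362228938881875/20284575811391358976

obs 1: x=0 → posterior Gamma(5, 14/5)
obs 2: x=4 → posterior Gamma(9, 19/5)
obs 3: x=1 → posterior Gamma(10, 24/5)
obs 4: x=0 → posterior Gamma(10, 29/5)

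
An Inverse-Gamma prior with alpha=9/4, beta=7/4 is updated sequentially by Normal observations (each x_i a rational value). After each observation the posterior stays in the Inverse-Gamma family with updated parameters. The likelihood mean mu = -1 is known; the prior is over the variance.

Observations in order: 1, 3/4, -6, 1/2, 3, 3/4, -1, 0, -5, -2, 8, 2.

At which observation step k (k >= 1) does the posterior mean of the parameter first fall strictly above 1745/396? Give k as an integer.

k = 3

obs 1: x=1 → posterior Inverse-Gamma(11/4, 15/4)
obs 2: x=3/4 → posterior Inverse-Gamma(13/4, 169/32)
obs 3: x=-6 → posterior Inverse-Gamma(15/4, 569/32)
obs 4: x=1/2 → posterior Inverse-Gamma(17/4, 605/32)
obs 5: x=3 → posterior Inverse-Gamma(19/4, 861/32)
obs 6: x=3/4 → posterior Inverse-Gamma(21/4, 455/16)
obs 7: x=-1 → posterior Inverse-Gamma(23/4, 455/16)
obs 8: x=0 → posterior Inverse-Gamma(25/4, 463/16)
obs 9: x=-5 → posterior Inverse-Gamma(27/4, 591/16)
obs 10: x=-2 → posterior Inverse-Gamma(29/4, 599/16)
obs 11: x=8 → posterior Inverse-Gamma(31/4, 1247/16)
obs 12: x=2 → posterior Inverse-Gamma(33/4, 1319/16)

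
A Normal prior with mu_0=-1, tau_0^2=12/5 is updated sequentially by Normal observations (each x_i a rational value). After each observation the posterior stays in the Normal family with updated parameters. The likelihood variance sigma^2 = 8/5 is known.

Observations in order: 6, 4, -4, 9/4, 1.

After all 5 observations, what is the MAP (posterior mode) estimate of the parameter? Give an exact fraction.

103/68

obs 1: x=6 → posterior Normal(16/5, 24/25)
obs 2: x=4 → posterior Normal(7/2, 3/5)
obs 3: x=-4 → posterior Normal(16/11, 24/55)
obs 4: x=9/4 → posterior Normal(13/8, 12/35)
obs 5: x=1 → posterior Normal(103/68, 24/85)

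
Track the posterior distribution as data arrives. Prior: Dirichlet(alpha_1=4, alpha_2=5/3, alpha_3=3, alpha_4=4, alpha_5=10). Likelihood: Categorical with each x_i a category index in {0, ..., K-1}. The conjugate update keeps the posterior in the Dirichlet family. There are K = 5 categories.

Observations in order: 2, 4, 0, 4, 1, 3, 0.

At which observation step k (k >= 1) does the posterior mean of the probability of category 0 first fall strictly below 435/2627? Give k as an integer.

k = 2

obs 1: x=2 → posterior Dirichlet(4, 5/3, 4, 4, 10)
obs 2: x=4 → posterior Dirichlet(4, 5/3, 4, 4, 11)
obs 3: x=0 → posterior Dirichlet(5, 5/3, 4, 4, 11)
obs 4: x=4 → posterior Dirichlet(5, 5/3, 4, 4, 12)
obs 5: x=1 → posterior Dirichlet(5, 8/3, 4, 4, 12)
obs 6: x=3 → posterior Dirichlet(5, 8/3, 4, 5, 12)
obs 7: x=0 → posterior Dirichlet(6, 8/3, 4, 5, 12)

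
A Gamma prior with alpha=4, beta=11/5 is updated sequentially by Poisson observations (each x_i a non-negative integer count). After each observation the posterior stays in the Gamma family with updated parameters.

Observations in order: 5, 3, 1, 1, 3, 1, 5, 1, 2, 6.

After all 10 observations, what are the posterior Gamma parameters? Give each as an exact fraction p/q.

alpha=32, beta=61/5

obs 1: x=5 → posterior Gamma(9, 16/5)
obs 2: x=3 → posterior Gamma(12, 21/5)
obs 3: x=1 → posterior Gamma(13, 26/5)
obs 4: x=1 → posterior Gamma(14, 31/5)
obs 5: x=3 → posterior Gamma(17, 36/5)
obs 6: x=1 → posterior Gamma(18, 41/5)
obs 7: x=5 → posterior Gamma(23, 46/5)
obs 8: x=1 → posterior Gamma(24, 51/5)
obs 9: x=2 → posterior Gamma(26, 56/5)
obs 10: x=6 → posterior Gamma(32, 61/5)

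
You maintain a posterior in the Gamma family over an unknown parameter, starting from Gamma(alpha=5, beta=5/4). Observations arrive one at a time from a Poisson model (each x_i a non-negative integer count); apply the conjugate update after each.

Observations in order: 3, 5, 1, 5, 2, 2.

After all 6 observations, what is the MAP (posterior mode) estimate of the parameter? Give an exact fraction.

88/29

obs 1: x=3 → posterior Gamma(8, 9/4)
obs 2: x=5 → posterior Gamma(13, 13/4)
obs 3: x=1 → posterior Gamma(14, 17/4)
obs 4: x=5 → posterior Gamma(19, 21/4)
obs 5: x=2 → posterior Gamma(21, 25/4)
obs 6: x=2 → posterior Gamma(23, 29/4)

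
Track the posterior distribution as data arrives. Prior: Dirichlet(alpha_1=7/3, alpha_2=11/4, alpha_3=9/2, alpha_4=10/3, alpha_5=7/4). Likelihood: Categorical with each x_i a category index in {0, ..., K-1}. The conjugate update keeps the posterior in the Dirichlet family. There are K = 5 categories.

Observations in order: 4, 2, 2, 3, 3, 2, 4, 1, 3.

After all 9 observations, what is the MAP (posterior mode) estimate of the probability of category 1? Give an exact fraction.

33/224

obs 1: x=4 → posterior Dirichlet(7/3, 11/4, 9/2, 10/3, 11/4)
obs 2: x=2 → posterior Dirichlet(7/3, 11/4, 11/2, 10/3, 11/4)
obs 3: x=2 → posterior Dirichlet(7/3, 11/4, 13/2, 10/3, 11/4)
obs 4: x=3 → posterior Dirichlet(7/3, 11/4, 13/2, 13/3, 11/4)
obs 5: x=3 → posterior Dirichlet(7/3, 11/4, 13/2, 16/3, 11/4)
obs 6: x=2 → posterior Dirichlet(7/3, 11/4, 15/2, 16/3, 11/4)
obs 7: x=4 → posterior Dirichlet(7/3, 11/4, 15/2, 16/3, 15/4)
obs 8: x=1 → posterior Dirichlet(7/3, 15/4, 15/2, 16/3, 15/4)
obs 9: x=3 → posterior Dirichlet(7/3, 15/4, 15/2, 19/3, 15/4)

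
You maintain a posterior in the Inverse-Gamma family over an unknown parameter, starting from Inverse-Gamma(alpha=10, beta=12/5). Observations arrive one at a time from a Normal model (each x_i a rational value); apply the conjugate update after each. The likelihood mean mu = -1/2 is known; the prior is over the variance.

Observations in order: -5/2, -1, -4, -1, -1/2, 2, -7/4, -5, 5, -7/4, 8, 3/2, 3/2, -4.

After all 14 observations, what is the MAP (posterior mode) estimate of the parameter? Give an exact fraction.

773/160

obs 1: x=-5/2 → posterior Inverse-Gamma(21/2, 22/5)
obs 2: x=-1 → posterior Inverse-Gamma(11, 181/40)
obs 3: x=-4 → posterior Inverse-Gamma(23/2, 213/20)
obs 4: x=-1 → posterior Inverse-Gamma(12, 431/40)
obs 5: x=-1/2 → posterior Inverse-Gamma(25/2, 431/40)
obs 6: x=2 → posterior Inverse-Gamma(13, 139/10)
obs 7: x=-7/4 → posterior Inverse-Gamma(27/2, 2349/160)
obs 8: x=-5 → posterior Inverse-Gamma(14, 3969/160)
obs 9: x=5 → posterior Inverse-Gamma(29/2, 6389/160)
obs 10: x=-7/4 → posterior Inverse-Gamma(15, 3257/80)
obs 11: x=8 → posterior Inverse-Gamma(31/2, 6147/80)
obs 12: x=3/2 → posterior Inverse-Gamma(16, 6307/80)
obs 13: x=3/2 → posterior Inverse-Gamma(33/2, 6467/80)
obs 14: x=-4 → posterior Inverse-Gamma(17, 6957/80)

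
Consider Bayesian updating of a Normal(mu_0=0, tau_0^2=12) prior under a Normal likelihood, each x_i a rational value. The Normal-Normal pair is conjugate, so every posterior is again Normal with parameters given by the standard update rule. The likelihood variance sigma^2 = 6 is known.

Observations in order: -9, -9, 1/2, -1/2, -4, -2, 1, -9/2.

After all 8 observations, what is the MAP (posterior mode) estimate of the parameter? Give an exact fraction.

-55/17

obs 1: x=-9 → posterior Normal(-6, 4)
obs 2: x=-9 → posterior Normal(-36/5, 12/5)
obs 3: x=1/2 → posterior Normal(-5, 12/7)
obs 4: x=-1/2 → posterior Normal(-4, 4/3)
obs 5: x=-4 → posterior Normal(-4, 12/11)
obs 6: x=-2 → posterior Normal(-48/13, 12/13)
obs 7: x=1 → posterior Normal(-46/15, 4/5)
obs 8: x=-9/2 → posterior Normal(-55/17, 12/17)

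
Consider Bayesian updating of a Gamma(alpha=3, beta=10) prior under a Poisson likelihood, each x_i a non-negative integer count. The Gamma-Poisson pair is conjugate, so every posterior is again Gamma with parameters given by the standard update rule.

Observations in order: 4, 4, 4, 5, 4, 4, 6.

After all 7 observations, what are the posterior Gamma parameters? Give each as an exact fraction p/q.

obs 1: x=4 → posterior Gamma(7, 11)
obs 2: x=4 → posterior Gamma(11, 12)
obs 3: x=4 → posterior Gamma(15, 13)
obs 4: x=5 → posterior Gamma(20, 14)
obs 5: x=4 → posterior Gamma(24, 15)
obs 6: x=4 → posterior Gamma(28, 16)
obs 7: x=6 → posterior Gamma(34, 17)

alpha=34, beta=17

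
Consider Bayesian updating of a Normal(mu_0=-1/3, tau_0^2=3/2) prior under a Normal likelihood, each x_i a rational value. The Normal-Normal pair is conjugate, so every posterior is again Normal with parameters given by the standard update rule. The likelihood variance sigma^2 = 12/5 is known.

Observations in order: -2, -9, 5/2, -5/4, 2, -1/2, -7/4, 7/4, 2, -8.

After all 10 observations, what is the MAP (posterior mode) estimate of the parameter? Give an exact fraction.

obs 1: x=-2 → posterior Normal(-38/39, 12/13)
obs 2: x=-9 → posterior Normal(-173/54, 2/3)
obs 3: x=5/2 → posterior Normal(-271/138, 12/23)
obs 4: x=-5/4 → posterior Normal(-617/336, 3/7)
obs 5: x=2 → posterior Normal(-497/396, 4/11)
obs 6: x=-1/2 → posterior Normal(-527/456, 6/19)
obs 7: x=-7/4 → posterior Normal(-158/129, 12/43)
obs 8: x=7/4 → posterior Normal(-527/576, 1/4)
obs 9: x=2 → posterior Normal(-407/636, 12/53)
obs 10: x=-8 → posterior Normal(-887/696, 6/29)

-887/696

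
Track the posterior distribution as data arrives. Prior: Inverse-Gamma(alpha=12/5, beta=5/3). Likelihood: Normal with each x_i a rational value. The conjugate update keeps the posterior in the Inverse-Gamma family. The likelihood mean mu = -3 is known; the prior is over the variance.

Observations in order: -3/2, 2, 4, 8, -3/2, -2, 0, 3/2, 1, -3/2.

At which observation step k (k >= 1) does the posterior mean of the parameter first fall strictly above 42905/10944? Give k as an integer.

obs 1: x=-3/2 → posterior Inverse-Gamma(29/10, 67/24)
obs 2: x=2 → posterior Inverse-Gamma(17/5, 367/24)
obs 3: x=4 → posterior Inverse-Gamma(39/10, 955/24)
obs 4: x=8 → posterior Inverse-Gamma(22/5, 2407/24)
obs 5: x=-3/2 → posterior Inverse-Gamma(49/10, 1217/12)
obs 6: x=-2 → posterior Inverse-Gamma(27/5, 1223/12)
obs 7: x=0 → posterior Inverse-Gamma(59/10, 1277/12)
obs 8: x=3/2 → posterior Inverse-Gamma(32/5, 2797/24)
obs 9: x=1 → posterior Inverse-Gamma(69/10, 2989/24)
obs 10: x=-3/2 → posterior Inverse-Gamma(37/5, 377/3)

k = 2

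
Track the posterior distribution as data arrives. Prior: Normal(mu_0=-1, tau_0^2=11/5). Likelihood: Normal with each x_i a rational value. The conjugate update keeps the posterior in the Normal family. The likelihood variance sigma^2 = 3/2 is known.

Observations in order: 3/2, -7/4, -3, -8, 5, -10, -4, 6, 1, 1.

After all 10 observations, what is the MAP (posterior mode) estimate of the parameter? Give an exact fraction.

-569/470

obs 1: x=3/2 → posterior Normal(18/37, 33/37)
obs 2: x=-7/4 → posterior Normal(-41/118, 33/59)
obs 3: x=-3 → posterior Normal(-173/162, 11/27)
obs 4: x=-8 → posterior Normal(-525/206, 33/103)
obs 5: x=5 → posterior Normal(-61/50, 33/125)
obs 6: x=-10 → posterior Normal(-745/294, 11/49)
obs 7: x=-4 → posterior Normal(-921/338, 33/169)
obs 8: x=6 → posterior Normal(-657/382, 33/191)
obs 9: x=1 → posterior Normal(-613/426, 11/71)
obs 10: x=1 → posterior Normal(-569/470, 33/235)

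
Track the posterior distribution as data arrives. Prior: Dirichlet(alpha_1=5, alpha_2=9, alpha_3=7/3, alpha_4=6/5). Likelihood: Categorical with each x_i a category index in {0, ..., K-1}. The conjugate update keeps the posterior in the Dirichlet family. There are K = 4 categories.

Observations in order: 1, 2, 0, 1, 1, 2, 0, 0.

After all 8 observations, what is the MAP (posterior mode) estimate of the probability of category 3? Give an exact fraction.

3/323

obs 1: x=1 → posterior Dirichlet(5, 10, 7/3, 6/5)
obs 2: x=2 → posterior Dirichlet(5, 10, 10/3, 6/5)
obs 3: x=0 → posterior Dirichlet(6, 10, 10/3, 6/5)
obs 4: x=1 → posterior Dirichlet(6, 11, 10/3, 6/5)
obs 5: x=1 → posterior Dirichlet(6, 12, 10/3, 6/5)
obs 6: x=2 → posterior Dirichlet(6, 12, 13/3, 6/5)
obs 7: x=0 → posterior Dirichlet(7, 12, 13/3, 6/5)
obs 8: x=0 → posterior Dirichlet(8, 12, 13/3, 6/5)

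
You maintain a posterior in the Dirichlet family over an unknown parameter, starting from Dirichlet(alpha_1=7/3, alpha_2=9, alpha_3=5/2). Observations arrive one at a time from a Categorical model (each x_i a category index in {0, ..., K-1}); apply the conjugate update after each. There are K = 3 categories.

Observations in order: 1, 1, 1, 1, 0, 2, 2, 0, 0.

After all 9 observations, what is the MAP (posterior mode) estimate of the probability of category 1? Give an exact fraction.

obs 1: x=1 → posterior Dirichlet(7/3, 10, 5/2)
obs 2: x=1 → posterior Dirichlet(7/3, 11, 5/2)
obs 3: x=1 → posterior Dirichlet(7/3, 12, 5/2)
obs 4: x=1 → posterior Dirichlet(7/3, 13, 5/2)
obs 5: x=0 → posterior Dirichlet(10/3, 13, 5/2)
obs 6: x=2 → posterior Dirichlet(10/3, 13, 7/2)
obs 7: x=2 → posterior Dirichlet(10/3, 13, 9/2)
obs 8: x=0 → posterior Dirichlet(13/3, 13, 9/2)
obs 9: x=0 → posterior Dirichlet(16/3, 13, 9/2)

72/119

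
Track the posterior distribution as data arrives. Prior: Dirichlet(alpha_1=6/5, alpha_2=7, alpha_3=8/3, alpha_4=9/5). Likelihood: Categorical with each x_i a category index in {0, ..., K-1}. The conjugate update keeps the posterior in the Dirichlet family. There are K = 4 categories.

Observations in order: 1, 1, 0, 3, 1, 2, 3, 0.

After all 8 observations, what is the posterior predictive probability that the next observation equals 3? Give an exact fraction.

57/310

obs 1: x=1 → posterior Dirichlet(6/5, 8, 8/3, 9/5)
obs 2: x=1 → posterior Dirichlet(6/5, 9, 8/3, 9/5)
obs 3: x=0 → posterior Dirichlet(11/5, 9, 8/3, 9/5)
obs 4: x=3 → posterior Dirichlet(11/5, 9, 8/3, 14/5)
obs 5: x=1 → posterior Dirichlet(11/5, 10, 8/3, 14/5)
obs 6: x=2 → posterior Dirichlet(11/5, 10, 11/3, 14/5)
obs 7: x=3 → posterior Dirichlet(11/5, 10, 11/3, 19/5)
obs 8: x=0 → posterior Dirichlet(16/5, 10, 11/3, 19/5)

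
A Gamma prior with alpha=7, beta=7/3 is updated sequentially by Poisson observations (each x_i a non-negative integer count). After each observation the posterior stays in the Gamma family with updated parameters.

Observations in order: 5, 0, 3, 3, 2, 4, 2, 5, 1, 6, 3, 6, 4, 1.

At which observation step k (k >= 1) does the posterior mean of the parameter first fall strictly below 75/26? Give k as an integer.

obs 1: x=5 → posterior Gamma(12, 10/3)
obs 2: x=0 → posterior Gamma(12, 13/3)
obs 3: x=3 → posterior Gamma(15, 16/3)
obs 4: x=3 → posterior Gamma(18, 19/3)
obs 5: x=2 → posterior Gamma(20, 22/3)
obs 6: x=4 → posterior Gamma(24, 25/3)
obs 7: x=2 → posterior Gamma(26, 28/3)
obs 8: x=5 → posterior Gamma(31, 31/3)
obs 9: x=1 → posterior Gamma(32, 34/3)
obs 10: x=6 → posterior Gamma(38, 37/3)
obs 11: x=3 → posterior Gamma(41, 40/3)
obs 12: x=6 → posterior Gamma(47, 43/3)
obs 13: x=4 → posterior Gamma(51, 46/3)
obs 14: x=1 → posterior Gamma(52, 49/3)

k = 2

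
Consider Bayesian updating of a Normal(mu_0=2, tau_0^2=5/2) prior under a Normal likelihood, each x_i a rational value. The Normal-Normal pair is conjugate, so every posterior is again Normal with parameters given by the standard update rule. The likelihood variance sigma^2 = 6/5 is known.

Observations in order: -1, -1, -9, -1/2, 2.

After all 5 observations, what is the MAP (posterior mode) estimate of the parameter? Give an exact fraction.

obs 1: x=-1 → posterior Normal(-1/37, 30/37)
obs 2: x=-1 → posterior Normal(-13/31, 15/31)
obs 3: x=-9 → posterior Normal(-251/87, 10/29)
obs 4: x=-1/2 → posterior Normal(-527/224, 15/56)
obs 5: x=2 → posterior Normal(-427/274, 30/137)

-427/274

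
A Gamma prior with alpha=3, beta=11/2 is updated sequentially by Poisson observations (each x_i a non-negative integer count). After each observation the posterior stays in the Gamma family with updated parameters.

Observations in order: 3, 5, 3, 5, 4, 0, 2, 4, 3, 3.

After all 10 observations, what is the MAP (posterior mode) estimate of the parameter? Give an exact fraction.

obs 1: x=3 → posterior Gamma(6, 13/2)
obs 2: x=5 → posterior Gamma(11, 15/2)
obs 3: x=3 → posterior Gamma(14, 17/2)
obs 4: x=5 → posterior Gamma(19, 19/2)
obs 5: x=4 → posterior Gamma(23, 21/2)
obs 6: x=0 → posterior Gamma(23, 23/2)
obs 7: x=2 → posterior Gamma(25, 25/2)
obs 8: x=4 → posterior Gamma(29, 27/2)
obs 9: x=3 → posterior Gamma(32, 29/2)
obs 10: x=3 → posterior Gamma(35, 31/2)

68/31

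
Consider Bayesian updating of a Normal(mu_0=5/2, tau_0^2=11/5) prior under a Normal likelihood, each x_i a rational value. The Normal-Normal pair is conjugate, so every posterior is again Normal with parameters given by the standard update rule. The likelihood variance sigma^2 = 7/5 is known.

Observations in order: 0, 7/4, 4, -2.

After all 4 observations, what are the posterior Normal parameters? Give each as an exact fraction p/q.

mu_0=235/204, tau_0^2=77/255

obs 1: x=0 → posterior Normal(35/36, 77/90)
obs 2: x=7/4 → posterior Normal(147/116, 77/145)
obs 3: x=4 → posterior Normal(323/160, 77/200)
obs 4: x=-2 → posterior Normal(235/204, 77/255)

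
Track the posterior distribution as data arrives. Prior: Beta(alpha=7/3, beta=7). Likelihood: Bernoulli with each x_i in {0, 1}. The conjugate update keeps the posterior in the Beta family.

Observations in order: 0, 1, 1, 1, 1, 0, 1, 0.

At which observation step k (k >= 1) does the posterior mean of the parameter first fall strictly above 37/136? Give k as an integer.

obs 1: x=0 → posterior Beta(7/3, 8)
obs 2: x=1 → posterior Beta(10/3, 8)
obs 3: x=1 → posterior Beta(13/3, 8)
obs 4: x=1 → posterior Beta(16/3, 8)
obs 5: x=1 → posterior Beta(19/3, 8)
obs 6: x=0 → posterior Beta(19/3, 9)
obs 7: x=1 → posterior Beta(22/3, 9)
obs 8: x=0 → posterior Beta(22/3, 10)

k = 2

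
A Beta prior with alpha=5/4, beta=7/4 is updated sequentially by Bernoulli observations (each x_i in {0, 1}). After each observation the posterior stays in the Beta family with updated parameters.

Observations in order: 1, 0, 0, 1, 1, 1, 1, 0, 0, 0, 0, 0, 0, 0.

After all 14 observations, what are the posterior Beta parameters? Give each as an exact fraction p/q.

alpha=25/4, beta=43/4

obs 1: x=1 → posterior Beta(9/4, 7/4)
obs 2: x=0 → posterior Beta(9/4, 11/4)
obs 3: x=0 → posterior Beta(9/4, 15/4)
obs 4: x=1 → posterior Beta(13/4, 15/4)
obs 5: x=1 → posterior Beta(17/4, 15/4)
obs 6: x=1 → posterior Beta(21/4, 15/4)
obs 7: x=1 → posterior Beta(25/4, 15/4)
obs 8: x=0 → posterior Beta(25/4, 19/4)
obs 9: x=0 → posterior Beta(25/4, 23/4)
obs 10: x=0 → posterior Beta(25/4, 27/4)
obs 11: x=0 → posterior Beta(25/4, 31/4)
obs 12: x=0 → posterior Beta(25/4, 35/4)
obs 13: x=0 → posterior Beta(25/4, 39/4)
obs 14: x=0 → posterior Beta(25/4, 43/4)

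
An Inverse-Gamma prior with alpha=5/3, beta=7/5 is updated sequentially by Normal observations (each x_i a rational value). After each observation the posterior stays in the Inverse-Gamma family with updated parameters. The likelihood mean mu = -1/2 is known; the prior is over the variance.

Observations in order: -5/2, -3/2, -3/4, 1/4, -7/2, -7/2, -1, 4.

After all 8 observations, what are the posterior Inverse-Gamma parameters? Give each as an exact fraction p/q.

alpha=17/3, beta=1877/80

obs 1: x=-5/2 → posterior Inverse-Gamma(13/6, 17/5)
obs 2: x=-3/2 → posterior Inverse-Gamma(8/3, 39/10)
obs 3: x=-3/4 → posterior Inverse-Gamma(19/6, 629/160)
obs 4: x=1/4 → posterior Inverse-Gamma(11/3, 337/80)
obs 5: x=-7/2 → posterior Inverse-Gamma(25/6, 697/80)
obs 6: x=-7/2 → posterior Inverse-Gamma(14/3, 1057/80)
obs 7: x=-1 → posterior Inverse-Gamma(31/6, 1067/80)
obs 8: x=4 → posterior Inverse-Gamma(17/3, 1877/80)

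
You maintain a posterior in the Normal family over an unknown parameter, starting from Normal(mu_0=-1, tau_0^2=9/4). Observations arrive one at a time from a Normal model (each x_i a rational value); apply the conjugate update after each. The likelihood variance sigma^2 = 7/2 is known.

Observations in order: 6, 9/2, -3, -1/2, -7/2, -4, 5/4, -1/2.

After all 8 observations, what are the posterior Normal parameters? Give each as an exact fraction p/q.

mu_0=-47/344, tau_0^2=63/172

obs 1: x=6 → posterior Normal(40/23, 63/46)
obs 2: x=9/2 → posterior Normal(161/64, 63/64)
obs 3: x=-3 → posterior Normal(107/82, 63/82)
obs 4: x=-1/2 → posterior Normal(49/50, 63/100)
obs 5: x=-7/2 → posterior Normal(35/118, 63/118)
obs 6: x=-4 → posterior Normal(-37/136, 63/136)
obs 7: x=5/4 → posterior Normal(-29/308, 9/22)
obs 8: x=-1/2 → posterior Normal(-47/344, 63/172)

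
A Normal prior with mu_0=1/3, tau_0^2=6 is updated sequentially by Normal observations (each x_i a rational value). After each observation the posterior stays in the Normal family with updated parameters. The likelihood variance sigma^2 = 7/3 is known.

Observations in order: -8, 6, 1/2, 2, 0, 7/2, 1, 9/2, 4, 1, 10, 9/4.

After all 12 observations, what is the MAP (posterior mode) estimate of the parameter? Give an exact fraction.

obs 1: x=-8 → posterior Normal(-17/3, 42/25)
obs 2: x=6 → posterior Normal(-101/129, 42/43)
obs 3: x=1/2 → posterior Normal(-74/183, 42/61)
obs 4: x=2 → posterior Normal(34/237, 42/79)
obs 5: x=0 → posterior Normal(34/291, 42/97)
obs 6: x=7/2 → posterior Normal(223/345, 42/115)
obs 7: x=1 → posterior Normal(277/399, 6/19)
obs 8: x=9/2 → posterior Normal(520/453, 42/151)
obs 9: x=4 → posterior Normal(736/507, 42/169)
obs 10: x=1 → posterior Normal(790/561, 42/187)
obs 11: x=10 → posterior Normal(266/123, 42/205)
obs 12: x=9/4 → posterior Normal(2903/1338, 42/223)

2903/1338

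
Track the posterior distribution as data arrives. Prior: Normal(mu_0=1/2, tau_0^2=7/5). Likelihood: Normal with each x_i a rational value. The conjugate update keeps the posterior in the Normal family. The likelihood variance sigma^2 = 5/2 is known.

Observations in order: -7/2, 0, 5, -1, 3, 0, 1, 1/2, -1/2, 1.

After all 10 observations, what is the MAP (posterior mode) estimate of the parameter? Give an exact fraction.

obs 1: x=-7/2 → posterior Normal(-73/78, 35/39)
obs 2: x=0 → posterior Normal(-73/106, 35/53)
obs 3: x=5 → posterior Normal(1/2, 35/67)
obs 4: x=-1 → posterior Normal(13/54, 35/81)
obs 5: x=3 → posterior Normal(123/190, 7/19)
obs 6: x=0 → posterior Normal(123/218, 35/109)
obs 7: x=1 → posterior Normal(151/246, 35/123)
obs 8: x=1/2 → posterior Normal(165/274, 35/137)
obs 9: x=-1/2 → posterior Normal(1/2, 35/151)
obs 10: x=1 → posterior Normal(179/330, 7/33)

179/330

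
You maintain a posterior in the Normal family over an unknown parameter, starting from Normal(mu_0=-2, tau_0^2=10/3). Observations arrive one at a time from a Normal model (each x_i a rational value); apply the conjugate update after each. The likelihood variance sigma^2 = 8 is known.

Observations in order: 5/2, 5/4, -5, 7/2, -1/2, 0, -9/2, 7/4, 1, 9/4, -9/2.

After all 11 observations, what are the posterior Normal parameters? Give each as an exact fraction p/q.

mu_0=-141/268, tau_0^2=40/67

obs 1: x=5/2 → posterior Normal(-23/34, 40/17)
obs 2: x=5/4 → posterior Normal(-21/88, 20/11)
obs 3: x=-5 → posterior Normal(-121/108, 40/27)
obs 4: x=7/2 → posterior Normal(-51/128, 5/4)
obs 5: x=-1/2 → posterior Normal(-61/148, 40/37)
obs 6: x=0 → posterior Normal(-61/168, 20/21)
obs 7: x=-9/2 → posterior Normal(-151/188, 40/47)
obs 8: x=7/4 → posterior Normal(-29/52, 10/13)
obs 9: x=1 → posterior Normal(-8/19, 40/57)
obs 10: x=9/4 → posterior Normal(-51/248, 20/31)
obs 11: x=-9/2 → posterior Normal(-141/268, 40/67)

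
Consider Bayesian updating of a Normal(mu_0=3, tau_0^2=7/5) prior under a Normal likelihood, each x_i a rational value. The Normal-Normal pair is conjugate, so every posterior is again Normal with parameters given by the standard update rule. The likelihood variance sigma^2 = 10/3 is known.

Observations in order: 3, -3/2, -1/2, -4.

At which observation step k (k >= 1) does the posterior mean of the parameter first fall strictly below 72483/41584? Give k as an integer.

k = 3

obs 1: x=3 → posterior Normal(3, 70/71)
obs 2: x=-3/2 → posterior Normal(363/184, 35/46)
obs 3: x=-1/2 → posterior Normal(171/113, 70/113)
obs 4: x=-4 → posterior Normal(87/134, 35/67)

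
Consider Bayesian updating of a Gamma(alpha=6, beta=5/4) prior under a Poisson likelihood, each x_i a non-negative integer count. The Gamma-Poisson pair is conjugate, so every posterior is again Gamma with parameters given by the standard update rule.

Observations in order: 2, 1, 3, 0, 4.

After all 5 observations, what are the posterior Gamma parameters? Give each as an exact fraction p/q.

alpha=16, beta=25/4

obs 1: x=2 → posterior Gamma(8, 9/4)
obs 2: x=1 → posterior Gamma(9, 13/4)
obs 3: x=3 → posterior Gamma(12, 17/4)
obs 4: x=0 → posterior Gamma(12, 21/4)
obs 5: x=4 → posterior Gamma(16, 25/4)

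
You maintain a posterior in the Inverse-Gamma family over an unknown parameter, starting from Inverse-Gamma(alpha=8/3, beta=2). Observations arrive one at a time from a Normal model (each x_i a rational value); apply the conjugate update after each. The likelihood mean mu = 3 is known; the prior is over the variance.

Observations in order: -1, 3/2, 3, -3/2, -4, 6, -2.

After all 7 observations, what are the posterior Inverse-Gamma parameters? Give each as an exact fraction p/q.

obs 1: x=-1 → posterior Inverse-Gamma(19/6, 10)
obs 2: x=3/2 → posterior Inverse-Gamma(11/3, 89/8)
obs 3: x=3 → posterior Inverse-Gamma(25/6, 89/8)
obs 4: x=-3/2 → posterior Inverse-Gamma(14/3, 85/4)
obs 5: x=-4 → posterior Inverse-Gamma(31/6, 183/4)
obs 6: x=6 → posterior Inverse-Gamma(17/3, 201/4)
obs 7: x=-2 → posterior Inverse-Gamma(37/6, 251/4)

alpha=37/6, beta=251/4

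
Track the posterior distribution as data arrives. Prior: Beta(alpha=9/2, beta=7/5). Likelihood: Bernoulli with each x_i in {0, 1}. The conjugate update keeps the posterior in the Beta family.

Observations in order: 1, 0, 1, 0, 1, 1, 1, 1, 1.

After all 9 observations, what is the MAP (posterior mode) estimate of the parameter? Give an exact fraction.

35/43

obs 1: x=1 → posterior Beta(11/2, 7/5)
obs 2: x=0 → posterior Beta(11/2, 12/5)
obs 3: x=1 → posterior Beta(13/2, 12/5)
obs 4: x=0 → posterior Beta(13/2, 17/5)
obs 5: x=1 → posterior Beta(15/2, 17/5)
obs 6: x=1 → posterior Beta(17/2, 17/5)
obs 7: x=1 → posterior Beta(19/2, 17/5)
obs 8: x=1 → posterior Beta(21/2, 17/5)
obs 9: x=1 → posterior Beta(23/2, 17/5)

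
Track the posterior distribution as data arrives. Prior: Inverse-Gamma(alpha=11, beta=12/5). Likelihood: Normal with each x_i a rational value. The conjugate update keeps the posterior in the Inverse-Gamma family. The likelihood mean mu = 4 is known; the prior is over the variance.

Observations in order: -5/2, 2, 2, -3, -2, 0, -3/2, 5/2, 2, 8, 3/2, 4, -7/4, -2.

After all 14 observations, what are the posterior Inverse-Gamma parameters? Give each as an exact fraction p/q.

obs 1: x=-5/2 → posterior Inverse-Gamma(23/2, 941/40)
obs 2: x=2 → posterior Inverse-Gamma(12, 1021/40)
obs 3: x=2 → posterior Inverse-Gamma(25/2, 1101/40)
obs 4: x=-3 → posterior Inverse-Gamma(13, 2081/40)
obs 5: x=-2 → posterior Inverse-Gamma(27/2, 2801/40)
obs 6: x=0 → posterior Inverse-Gamma(14, 3121/40)
obs 7: x=-3/2 → posterior Inverse-Gamma(29/2, 1863/20)
obs 8: x=5/2 → posterior Inverse-Gamma(15, 3771/40)
obs 9: x=2 → posterior Inverse-Gamma(31/2, 3851/40)
obs 10: x=8 → posterior Inverse-Gamma(16, 4171/40)
obs 11: x=3/2 → posterior Inverse-Gamma(33/2, 537/5)
obs 12: x=4 → posterior Inverse-Gamma(17, 537/5)
obs 13: x=-7/4 → posterior Inverse-Gamma(35/2, 19829/160)
obs 14: x=-2 → posterior Inverse-Gamma(18, 22709/160)

alpha=18, beta=22709/160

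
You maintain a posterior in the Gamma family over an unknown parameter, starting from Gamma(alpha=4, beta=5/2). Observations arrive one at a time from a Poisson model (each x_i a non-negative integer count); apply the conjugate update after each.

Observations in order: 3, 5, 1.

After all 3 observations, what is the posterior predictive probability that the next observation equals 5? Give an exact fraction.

obs 1: x=3 → posterior Gamma(7, 7/2)
obs 2: x=5 → posterior Gamma(12, 9/2)
obs 3: x=1 → posterior Gamma(13, 11/2)

525849951376356992/8650415919381337933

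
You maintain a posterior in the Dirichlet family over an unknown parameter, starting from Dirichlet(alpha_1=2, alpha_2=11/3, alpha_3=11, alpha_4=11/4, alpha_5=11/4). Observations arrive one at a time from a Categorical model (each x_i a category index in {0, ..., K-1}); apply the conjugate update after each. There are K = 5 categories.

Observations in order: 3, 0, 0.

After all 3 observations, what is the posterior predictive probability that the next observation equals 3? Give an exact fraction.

obs 1: x=3 → posterior Dirichlet(2, 11/3, 11, 15/4, 11/4)
obs 2: x=0 → posterior Dirichlet(3, 11/3, 11, 15/4, 11/4)
obs 3: x=0 → posterior Dirichlet(4, 11/3, 11, 15/4, 11/4)

45/302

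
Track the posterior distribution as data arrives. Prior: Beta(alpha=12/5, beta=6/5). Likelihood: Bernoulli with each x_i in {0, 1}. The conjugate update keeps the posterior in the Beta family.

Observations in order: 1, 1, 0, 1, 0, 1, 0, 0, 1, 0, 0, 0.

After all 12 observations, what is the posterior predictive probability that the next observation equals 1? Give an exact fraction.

37/78

obs 1: x=1 → posterior Beta(17/5, 6/5)
obs 2: x=1 → posterior Beta(22/5, 6/5)
obs 3: x=0 → posterior Beta(22/5, 11/5)
obs 4: x=1 → posterior Beta(27/5, 11/5)
obs 5: x=0 → posterior Beta(27/5, 16/5)
obs 6: x=1 → posterior Beta(32/5, 16/5)
obs 7: x=0 → posterior Beta(32/5, 21/5)
obs 8: x=0 → posterior Beta(32/5, 26/5)
obs 9: x=1 → posterior Beta(37/5, 26/5)
obs 10: x=0 → posterior Beta(37/5, 31/5)
obs 11: x=0 → posterior Beta(37/5, 36/5)
obs 12: x=0 → posterior Beta(37/5, 41/5)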